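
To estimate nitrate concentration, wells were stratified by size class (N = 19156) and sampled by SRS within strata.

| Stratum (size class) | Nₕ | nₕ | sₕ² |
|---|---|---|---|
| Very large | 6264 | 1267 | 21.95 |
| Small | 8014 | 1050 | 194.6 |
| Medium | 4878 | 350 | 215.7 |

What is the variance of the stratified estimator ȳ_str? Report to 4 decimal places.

Var(ȳ_str) = Σₕ Wₕ²(1 − fₕ)sₕ²/nₕ with Wₕ = Nₕ/N, N = 19156.
Very large: Wₕ = 0.32699937; term = 0.32699937²·(1 − 0.20226692)·21.95/1267 = 0.0014777785.
Small: Wₕ = 0.41835456; term = 0.41835456²·(1 − 0.13102071)·194.6/1050 = 0.028187203.
Medium: Wₕ = 0.25464606; term = 0.25464606²·(1 − 0.07175072)·215.7/350 = 0.037095451.
Sum = 0.066760433.

0.0668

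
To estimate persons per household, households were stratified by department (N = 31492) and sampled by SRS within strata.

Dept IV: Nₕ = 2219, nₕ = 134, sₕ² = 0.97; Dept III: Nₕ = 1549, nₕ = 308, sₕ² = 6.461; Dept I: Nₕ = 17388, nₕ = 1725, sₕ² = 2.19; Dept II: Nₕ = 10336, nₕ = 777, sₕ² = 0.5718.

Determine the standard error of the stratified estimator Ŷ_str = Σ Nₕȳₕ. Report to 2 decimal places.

701.63

Var(Ŷ_str) = Σₕ Nₕ²(1 − fₕ)sₕ²/nₕ.
Dept IV: 2219²·(1 − 134/2219)·0.97/134 = 33491.168.
Dept III: 1549²·(1 − 308/1549)·6.461/308 = 40324.8.
Dept I: 17388²·(1 − 1725/17388)·2.19/1725 = 345763.86.
Dept II: 10336²·(1 − 777/10336)·0.5718/777 = 72708.987.
Sum = 492288.82.
SE = √(492288.82) = 701.63.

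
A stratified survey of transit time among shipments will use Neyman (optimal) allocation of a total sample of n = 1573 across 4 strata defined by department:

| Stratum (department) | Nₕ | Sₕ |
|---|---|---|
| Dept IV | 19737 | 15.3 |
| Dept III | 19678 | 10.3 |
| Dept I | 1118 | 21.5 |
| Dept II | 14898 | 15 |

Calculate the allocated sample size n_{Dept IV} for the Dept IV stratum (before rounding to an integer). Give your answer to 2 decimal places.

Neyman allocation: nₕ = n·NₕSₕ / Σⱼ NⱼSⱼ.
Σ NⱼSⱼ = 19737·15.3 + 19678·10.3 + 1118·21.5 + 14898·15 = 752166.5.
n_{Dept IV} = 1573·19737·15.3 / 752166.5 = 631.52.

631.52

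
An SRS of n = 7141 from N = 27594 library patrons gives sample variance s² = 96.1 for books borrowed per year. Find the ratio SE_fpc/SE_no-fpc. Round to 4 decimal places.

f = n/N = 7141/27594 = 0.25878814.
SE_no-fpc = √(s²/n) = 0.11600646; SE_fpc = √((1−f)s²/n) = 0.09987421.
Ratio = √(1−f) = 0.86093662.

0.8609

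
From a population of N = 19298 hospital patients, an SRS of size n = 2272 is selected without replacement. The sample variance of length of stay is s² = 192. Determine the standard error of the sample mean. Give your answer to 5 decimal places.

Under SRS without replacement, Var(ȳ) = (1 − f)·s²/n with f = n/N = 2272/19298 = 0.11773241.
Var(ȳ) = (1 − 0.11773241)·192/2272 = 0.88226759·0.084507042 = 0.074557825.
SE(ȳ) = √(0.074557825) = 0.27305.

0.27305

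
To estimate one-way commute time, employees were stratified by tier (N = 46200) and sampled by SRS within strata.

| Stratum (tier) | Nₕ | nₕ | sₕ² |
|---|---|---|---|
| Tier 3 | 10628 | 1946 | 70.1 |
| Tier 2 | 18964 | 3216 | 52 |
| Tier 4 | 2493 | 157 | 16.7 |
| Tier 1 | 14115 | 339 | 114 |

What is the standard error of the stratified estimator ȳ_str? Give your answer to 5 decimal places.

0.18640

Var(ȳ_str) = Σₕ Wₕ²(1 − fₕ)sₕ²/nₕ with Wₕ = Nₕ/N, N = 46200.
Tier 3: Wₕ = 0.23004329; term = 0.23004329²·(1 − 0.18310124)·70.1/1946 = 0.0015572651.
Tier 2: Wₕ = 0.41047619; term = 0.41047619²·(1 − 0.16958448)·52/3216 = 0.0022623443.
Tier 4: Wₕ = 0.05396104; term = 0.05396104²·(1 − 0.06297633)·16.7/157 = 2.9022043 × 10^-4.
Tier 1: Wₕ = 0.30551948; term = 0.30551948²·(1 − 0.02401700)·114/339 = 0.030635517.
Sum = 0.034745347.
SE = √(0.034745347) = 0.18640.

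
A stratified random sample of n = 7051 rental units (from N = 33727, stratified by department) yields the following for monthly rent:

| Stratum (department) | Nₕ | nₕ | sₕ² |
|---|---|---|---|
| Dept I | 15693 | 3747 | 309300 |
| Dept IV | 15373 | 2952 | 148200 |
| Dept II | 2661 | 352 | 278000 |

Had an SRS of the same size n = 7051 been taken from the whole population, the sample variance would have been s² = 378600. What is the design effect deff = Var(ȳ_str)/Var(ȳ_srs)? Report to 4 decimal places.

Var(ȳ_str) = Σ Wₕ²(1−fₕ)sₕ²/nₕ with Wₕ = Nₕ/33727:
  Dept I: (15693/33727)²·(1−3747/15693)·309300/3747 = 13.604083
  Dept IV: (15373/33727)²·(1−2952/15373)·148200/2952 = 8.4273613
  Dept II: (2661/33727)²·(1−352/2661)·278000/352 = 4.2659476
  → Var(ȳ_str) = 26.297392.
Var(ȳ_srs) = (1 − 7051/33727)·378600/7051 = 42.469084.
deff = 26.297392 / 42.469084 = 0.6192.

0.6192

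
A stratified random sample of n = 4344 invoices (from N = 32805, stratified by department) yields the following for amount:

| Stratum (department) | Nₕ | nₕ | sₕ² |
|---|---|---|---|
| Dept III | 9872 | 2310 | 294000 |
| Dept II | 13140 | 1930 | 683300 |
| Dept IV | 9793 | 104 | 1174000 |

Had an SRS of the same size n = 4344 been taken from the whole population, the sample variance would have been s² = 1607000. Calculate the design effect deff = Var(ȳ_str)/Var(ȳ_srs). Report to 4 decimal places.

3.2796

Var(ȳ_str) = Σ Wₕ²(1−fₕ)sₕ²/nₕ with Wₕ = Nₕ/32805:
  Dept III: (9872/32805)²·(1−2310/9872)·294000/2310 = 8.8287066
  Dept II: (13140/32805)²·(1−1930/13140)·683300/1930 = 48.459062
  Dept IV: (9793/32805)²·(1−104/9793)·1174000/104 = 995.28941
  → Var(ȳ_str) = 1052.5772.
Var(ȳ_srs) = (1 − 4344/32805)·1607000/4344 = 320.94911.
deff = 1052.5772 / 320.94911 = 3.2796.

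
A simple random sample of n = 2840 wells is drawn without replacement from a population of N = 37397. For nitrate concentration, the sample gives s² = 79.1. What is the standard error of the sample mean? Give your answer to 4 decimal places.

0.1604

Under SRS without replacement, Var(ȳ) = (1 − f)·s²/n with f = n/N = 2840/37397 = 0.07594192.
Var(ȳ) = (1 − 0.07594192)·79.1/2840 = 0.92405808·0.027852113 = 0.02573697.
SE(ȳ) = √(0.02573697) = 0.1604.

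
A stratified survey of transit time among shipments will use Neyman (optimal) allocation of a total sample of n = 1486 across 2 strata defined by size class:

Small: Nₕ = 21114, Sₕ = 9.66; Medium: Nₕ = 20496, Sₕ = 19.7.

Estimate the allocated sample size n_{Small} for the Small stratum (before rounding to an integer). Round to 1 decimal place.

498.7

Neyman allocation: nₕ = n·NₕSₕ / Σⱼ NⱼSⱼ.
Σ NⱼSⱼ = 21114·9.66 + 20496·19.7 = 607732.44.
n_{Small} = 1486·21114·9.66 / 607732.44 = 498.7.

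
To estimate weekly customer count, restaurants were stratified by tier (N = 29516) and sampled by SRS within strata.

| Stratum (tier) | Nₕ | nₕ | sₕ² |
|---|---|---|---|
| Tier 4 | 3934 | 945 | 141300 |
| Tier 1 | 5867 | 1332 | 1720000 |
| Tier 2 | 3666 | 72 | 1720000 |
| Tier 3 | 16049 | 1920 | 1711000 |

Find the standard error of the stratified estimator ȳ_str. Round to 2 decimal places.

Var(ȳ_str) = Σₕ Wₕ²(1 − fₕ)sₕ²/nₕ with Wₕ = Nₕ/N, N = 29516.
Tier 4: Wₕ = 0.13328364; term = 0.13328364²·(1 − 0.24021352)·141300/945 = 2.0181601.
Tier 1: Wₕ = 0.19877355; term = 0.19877355²·(1 − 0.22703255)·1720000/1332 = 39.436884.
Tier 2: Wₕ = 0.12420382; term = 0.12420382²·(1 − 0.01963993)·1720000/72 = 361.28629.
Tier 3: Wₕ = 0.54373899; term = 0.54373899²·(1 − 0.11963362)·1711000/1920 = 231.94936.
Sum = 634.69069.
SE = √(634.69069) = 25.19.

25.19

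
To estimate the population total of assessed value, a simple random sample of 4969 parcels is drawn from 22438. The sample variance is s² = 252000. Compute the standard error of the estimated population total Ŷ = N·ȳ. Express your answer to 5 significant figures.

Var(Ŷ) = N²·Var(ȳ) = N²·(1 − n/N)·s²/n.
f = 4969/22438 = 0.22145468; Var(ȳ) = 0.77854532·252000/4969 = 39.483482.
Var(Ŷ) = 22438² · 39.483482 = 1.9878506 × 10^10.
SE(Ŷ) = √(1.9878506 × 10^10) = 140990.

140990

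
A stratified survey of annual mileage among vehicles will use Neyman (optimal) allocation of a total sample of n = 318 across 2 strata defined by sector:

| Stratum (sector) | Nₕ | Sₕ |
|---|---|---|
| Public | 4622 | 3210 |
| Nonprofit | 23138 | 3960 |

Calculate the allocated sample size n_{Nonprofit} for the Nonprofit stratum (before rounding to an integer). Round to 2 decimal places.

Neyman allocation: nₕ = n·NₕSₕ / Σⱼ NⱼSⱼ.
Σ NⱼSⱼ = 4622·3210 + 23138·3960 = 1.064631 × 10^8.
n_{Nonprofit} = 318·23138·3960 / (1.064631 × 10^8) = 273.68.

273.68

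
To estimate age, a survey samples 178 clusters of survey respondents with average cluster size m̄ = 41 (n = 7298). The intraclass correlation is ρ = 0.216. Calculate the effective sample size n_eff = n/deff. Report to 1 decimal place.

deff = 1 + (41 − 1)·0.216 = 1 + 8.64 = 9.64.
n_eff = 7298 / 9.64 = 757.1.

757.1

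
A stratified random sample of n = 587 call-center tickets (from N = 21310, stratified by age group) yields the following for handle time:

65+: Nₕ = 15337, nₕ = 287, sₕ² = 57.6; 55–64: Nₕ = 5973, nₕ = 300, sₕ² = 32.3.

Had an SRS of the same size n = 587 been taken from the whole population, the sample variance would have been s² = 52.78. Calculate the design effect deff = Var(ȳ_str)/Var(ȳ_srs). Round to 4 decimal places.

Var(ȳ_str) = Σ Wₕ²(1−fₕ)sₕ²/nₕ with Wₕ = Nₕ/21310:
  65+: (15337/21310)²·(1−287/15337)·57.6/287 = 0.10201185
  55–64: (5973/21310)²·(1−300/5973)·32.3/300 = 0.008033775
  → Var(ȳ_str) = 0.11004563.
Var(ȳ_srs) = (1 − 587/21310)·52.78/587 = 0.08743805.
deff = 0.11004563 / 0.08743805 = 1.2586.

1.2586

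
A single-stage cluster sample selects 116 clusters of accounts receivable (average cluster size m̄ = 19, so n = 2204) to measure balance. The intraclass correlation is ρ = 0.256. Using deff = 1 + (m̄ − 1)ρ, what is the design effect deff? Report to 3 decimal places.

5.608

deff = 1 + (19 − 1)·0.256 = 1 + 4.608 = 5.608.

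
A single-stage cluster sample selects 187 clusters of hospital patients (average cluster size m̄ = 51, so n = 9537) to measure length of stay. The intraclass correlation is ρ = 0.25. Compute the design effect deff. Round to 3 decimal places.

deff = 1 + (51 − 1)·0.25 = 1 + 12.5 = 13.5.

13.500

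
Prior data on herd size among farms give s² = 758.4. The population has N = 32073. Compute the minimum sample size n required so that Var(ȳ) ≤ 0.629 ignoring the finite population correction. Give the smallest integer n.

1206

Without fpc, n₀ = s²/D = 758.4/0.629 = 1205.7234.
Rounding up, n = 1206.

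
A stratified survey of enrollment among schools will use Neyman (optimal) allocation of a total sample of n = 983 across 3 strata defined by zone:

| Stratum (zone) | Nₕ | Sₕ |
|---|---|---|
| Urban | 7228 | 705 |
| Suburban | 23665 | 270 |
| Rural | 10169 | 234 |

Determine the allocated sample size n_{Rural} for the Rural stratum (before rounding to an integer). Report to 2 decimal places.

Neyman allocation: nₕ = n·NₕSₕ / Σⱼ NⱼSⱼ.
Σ NⱼSⱼ = 7228·705 + 23665·270 + 10169·234 = 1.3864836 × 10^7.
n_{Rural} = 983·10169·234 / (1.3864836 × 10^7) = 168.71.

168.71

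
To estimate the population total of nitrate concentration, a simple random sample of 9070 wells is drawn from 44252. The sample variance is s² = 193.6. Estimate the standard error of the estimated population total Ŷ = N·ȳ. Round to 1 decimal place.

5764.7

Var(Ŷ) = N²·Var(ȳ) = N²·(1 − n/N)·s²/n.
f = 9070/44252 = 0.20496249; Var(ȳ) = 0.79503751·193.6/9070 = 0.01697015.
Var(Ŷ) = 44252² · 0.01697015 = 3.3231618 × 10^7.
SE(Ŷ) = √(3.3231618 × 10^7) = 5764.7.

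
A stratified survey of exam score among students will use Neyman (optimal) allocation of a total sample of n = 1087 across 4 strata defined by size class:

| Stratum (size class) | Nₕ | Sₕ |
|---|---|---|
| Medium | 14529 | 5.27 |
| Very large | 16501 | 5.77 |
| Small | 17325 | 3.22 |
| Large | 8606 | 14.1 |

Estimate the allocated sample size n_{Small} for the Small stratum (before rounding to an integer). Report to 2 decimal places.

173.80

Neyman allocation: nₕ = n·NₕSₕ / Σⱼ NⱼSⱼ.
Σ NⱼSⱼ = 14529·5.27 + 16501·5.77 + 17325·3.22 + 8606·14.1 = 348909.7.
n_{Small} = 1087·17325·3.22 / 348909.7 = 173.80.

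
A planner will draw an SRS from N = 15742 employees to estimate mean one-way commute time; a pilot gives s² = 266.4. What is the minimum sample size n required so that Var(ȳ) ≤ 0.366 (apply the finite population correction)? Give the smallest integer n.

Without fpc, n₀ = s²/D = 266.4/0.366 = 727.8689.
With fpc, (1 − n/N)·s²/n ≤ D requires n ≥ n₀/(1 + n₀/N) = 727.8689/(1 + 727.8689/15742) = 695.7015.
Rounding up, n = 696.

696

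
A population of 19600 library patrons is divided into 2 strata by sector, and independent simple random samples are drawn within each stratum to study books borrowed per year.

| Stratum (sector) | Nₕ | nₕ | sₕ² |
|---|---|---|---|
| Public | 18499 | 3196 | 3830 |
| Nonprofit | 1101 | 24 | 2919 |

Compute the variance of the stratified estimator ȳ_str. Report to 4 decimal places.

1.2585

Var(ȳ_str) = Σₕ Wₕ²(1 − fₕ)sₕ²/nₕ with Wₕ = Nₕ/N, N = 19600.
Public: Wₕ = 0.94382653; term = 0.94382653²·(1 − 0.17276610)·3830/3196 = 0.88308944.
Nonprofit: Wₕ = 0.05617347; term = 0.05617347²·(1 − 0.02179837)·2919/24 = 0.37541683.
Sum = 1.2585063.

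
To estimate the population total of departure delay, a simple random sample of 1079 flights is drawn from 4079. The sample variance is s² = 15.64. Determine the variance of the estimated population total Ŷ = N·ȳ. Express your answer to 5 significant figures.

177370

Var(Ŷ) = N²·Var(ȳ) = N²·(1 − n/N)·s²/n.
f = 1079/4079 = 0.26452562; Var(ȳ) = 0.73547438·15.64/1079 = 0.01066063.
Var(Ŷ) = 4079² · 0.01066063 = 177374.13.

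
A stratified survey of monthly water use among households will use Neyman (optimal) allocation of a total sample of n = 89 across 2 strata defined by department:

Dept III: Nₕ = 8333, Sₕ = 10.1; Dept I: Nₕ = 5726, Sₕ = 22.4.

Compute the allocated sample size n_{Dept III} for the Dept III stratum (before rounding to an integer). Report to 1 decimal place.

35.3

Neyman allocation: nₕ = n·NₕSₕ / Σⱼ NⱼSⱼ.
Σ NⱼSⱼ = 8333·10.1 + 5726·22.4 = 212425.7.
n_{Dept III} = 89·8333·10.1 / 212425.7 = 35.3.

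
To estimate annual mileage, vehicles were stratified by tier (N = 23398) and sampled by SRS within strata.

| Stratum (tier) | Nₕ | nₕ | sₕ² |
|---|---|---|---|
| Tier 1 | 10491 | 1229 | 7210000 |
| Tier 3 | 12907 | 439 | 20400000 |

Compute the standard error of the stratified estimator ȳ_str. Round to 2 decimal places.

121.25

Var(ȳ_str) = Σₕ Wₕ²(1 − fₕ)sₕ²/nₕ with Wₕ = Nₕ/N, N = 23398.
Tier 1: Wₕ = 0.44837166; term = 0.44837166²·(1 − 0.11714803)·7210000/1229 = 1041.2322.
Tier 3: Wₕ = 0.55162834; term = 0.55162834²·(1 − 0.03401255)·20400000/439 = 13659.358.
Sum = 14700.59.
SE = √(14700.59) = 121.25.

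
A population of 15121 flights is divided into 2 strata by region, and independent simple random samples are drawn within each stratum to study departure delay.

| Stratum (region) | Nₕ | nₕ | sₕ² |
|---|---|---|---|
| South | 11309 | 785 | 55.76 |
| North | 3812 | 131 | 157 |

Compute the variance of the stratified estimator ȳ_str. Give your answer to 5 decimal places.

Var(ȳ_str) = Σₕ Wₕ²(1 − fₕ)sₕ²/nₕ with Wₕ = Nₕ/N, N = 15121.
South: Wₕ = 0.74790027; term = 0.74790027²·(1 − 0.06941374)·55.76/785 = 0.036974059.
North: Wₕ = 0.25209973; term = 0.25209973²·(1 − 0.03436516)·157/131 = 0.073550569.
Sum = 0.11052463.

0.11052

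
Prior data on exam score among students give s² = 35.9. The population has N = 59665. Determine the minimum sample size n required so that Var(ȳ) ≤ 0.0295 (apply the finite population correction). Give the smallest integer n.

1193

Without fpc, n₀ = s²/D = 35.9/0.0295 = 1216.9492.
With fpc, (1 − n/N)·s²/n ≤ D requires n ≥ n₀/(1 + n₀/N) = 1216.9492/(1 + 1216.9492/59665) = 1192.6240.
Rounding up, n = 1193.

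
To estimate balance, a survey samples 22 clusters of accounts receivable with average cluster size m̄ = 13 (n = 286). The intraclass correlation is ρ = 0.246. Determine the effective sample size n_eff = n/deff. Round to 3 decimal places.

72.368

deff = 1 + (13 − 1)·0.246 = 1 + 2.952 = 3.952.
n_eff = 286 / 3.952 = 72.368.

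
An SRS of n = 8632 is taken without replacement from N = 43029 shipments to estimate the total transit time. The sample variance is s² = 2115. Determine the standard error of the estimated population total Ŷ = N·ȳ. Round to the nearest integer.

19043

Var(Ŷ) = N²·Var(ȳ) = N²·(1 − n/N)·s²/n.
f = 8632/43029 = 0.20060889; Var(ȳ) = 0.79939111·2115/8632 = 0.19586564.
Var(Ŷ) = 43029² · 0.19586564 = 3.6264422 × 10^8.
SE(Ŷ) = √(3.6264422 × 10^8) = 19043.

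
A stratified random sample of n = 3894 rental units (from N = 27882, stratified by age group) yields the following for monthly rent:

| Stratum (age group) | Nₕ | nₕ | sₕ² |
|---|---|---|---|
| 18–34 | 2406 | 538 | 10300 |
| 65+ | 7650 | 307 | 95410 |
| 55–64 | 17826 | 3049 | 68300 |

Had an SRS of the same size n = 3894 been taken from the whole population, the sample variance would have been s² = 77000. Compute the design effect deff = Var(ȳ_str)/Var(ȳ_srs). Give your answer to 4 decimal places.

Var(ȳ_str) = Σ Wₕ²(1−fₕ)sₕ²/nₕ with Wₕ = Nₕ/27882:
  18–34: (2406/27882)²·(1−538/2406)·10300/538 = 0.11068266
  65+: (7650/27882)²·(1−307/7650)·95410/307 = 22.456529
  55–64: (17826/27882)²·(1−3049/17826)·68300/3049 = 7.5902418
  → Var(ȳ_str) = 30.157453.
Var(ȳ_srs) = (1 − 3894/27882)·77000/3894 = 17.012373.
deff = 30.157453 / 17.012373 = 1.7727.

1.7727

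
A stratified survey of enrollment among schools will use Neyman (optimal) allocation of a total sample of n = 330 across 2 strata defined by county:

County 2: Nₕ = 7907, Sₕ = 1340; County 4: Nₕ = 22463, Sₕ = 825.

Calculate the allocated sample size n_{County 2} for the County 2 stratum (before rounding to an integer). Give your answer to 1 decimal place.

Neyman allocation: nₕ = n·NₕSₕ / Σⱼ NⱼSⱼ.
Σ NⱼSⱼ = 7907·1340 + 22463·825 = 2.9127355 × 10^7.
n_{County 2} = 330·7907·1340 / (2.9127355 × 10^7) = 120.0.

120.0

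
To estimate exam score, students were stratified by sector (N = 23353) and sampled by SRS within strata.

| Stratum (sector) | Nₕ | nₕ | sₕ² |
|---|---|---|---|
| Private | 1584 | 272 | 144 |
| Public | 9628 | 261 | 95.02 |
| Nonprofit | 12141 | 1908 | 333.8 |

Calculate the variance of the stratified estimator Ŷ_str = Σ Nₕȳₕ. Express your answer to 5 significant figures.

5.5669 × 10^7

Var(Ŷ_str) = Σₕ Nₕ²(1 − fₕ)sₕ²/nₕ.
Private: 1584²·(1 − 272/1584)·144/272 = 1.1002278 × 10^6.
Public: 9628²·(1 − 261/9628)·95.02/261 = 3.2833042 × 10^7.
Nonprofit: 12141²·(1 − 1908/12141)·333.8/1908 = 2.1735288 × 10^7.
Sum = 5.5668558 × 10^7.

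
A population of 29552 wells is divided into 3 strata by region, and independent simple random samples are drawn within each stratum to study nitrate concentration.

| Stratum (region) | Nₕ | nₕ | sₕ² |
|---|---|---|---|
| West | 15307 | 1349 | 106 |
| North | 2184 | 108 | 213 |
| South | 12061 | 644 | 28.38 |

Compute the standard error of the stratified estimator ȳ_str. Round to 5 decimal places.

0.19082

Var(ȳ_str) = Σₕ Wₕ²(1 − fₕ)sₕ²/nₕ with Wₕ = Nₕ/N, N = 29552.
West: Wₕ = 0.51796833; term = 0.51796833²·(1 − 0.08812961)·106/1349 = 0.019223543.
North: Wₕ = 0.07390363; term = 0.07390363²·(1 − 0.04945055)·213/108 = 0.010239107.
South: Wₕ = 0.40812805; term = 0.40812805²·(1 − 0.05339524)·28.38/644 = 0.0069484524.
Sum = 0.036411102.
SE = √(0.036411102) = 0.19082.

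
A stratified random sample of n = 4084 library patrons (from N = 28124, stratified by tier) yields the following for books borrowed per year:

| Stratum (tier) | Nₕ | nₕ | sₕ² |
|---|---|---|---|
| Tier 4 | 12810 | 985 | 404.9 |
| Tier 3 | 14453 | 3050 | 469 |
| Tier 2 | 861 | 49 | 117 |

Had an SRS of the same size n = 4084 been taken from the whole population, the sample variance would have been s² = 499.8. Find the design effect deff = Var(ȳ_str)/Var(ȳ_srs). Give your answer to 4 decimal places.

Var(ȳ_str) = Σ Wₕ²(1−fₕ)sₕ²/nₕ with Wₕ = Nₕ/28124:
  Tier 4: (12810/28124)²·(1−985/12810)·404.9/985 = 0.07872409
  Tier 3: (14453/28124)²·(1−3050/14453)·469/3050 = 0.032040254
  Tier 2: (861/28124)²·(1−49/861)·117/49 = 0.0021105458
  → Var(ȳ_str) = 0.11287489.
Var(ȳ_srs) = (1 − 4084/28124)·499.8/4084 = 0.10460872.
deff = 0.11287489 / 0.10460872 = 1.0790.

1.0790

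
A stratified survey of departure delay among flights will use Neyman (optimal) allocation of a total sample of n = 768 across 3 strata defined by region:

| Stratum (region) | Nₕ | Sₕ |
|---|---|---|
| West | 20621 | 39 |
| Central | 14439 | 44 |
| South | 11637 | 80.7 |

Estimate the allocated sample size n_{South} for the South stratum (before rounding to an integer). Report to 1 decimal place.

Neyman allocation: nₕ = n·NₕSₕ / Σⱼ NⱼSⱼ.
Σ NⱼSⱼ = 20621·39 + 14439·44 + 11637·80.7 = 2.3786409 × 10^6.
n_{South} = 768·11637·80.7 / (2.3786409 × 10^6) = 303.2.

303.2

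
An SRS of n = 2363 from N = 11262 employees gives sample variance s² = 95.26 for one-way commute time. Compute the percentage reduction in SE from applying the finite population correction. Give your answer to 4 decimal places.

f = n/N = 2363/11262 = 0.20982064.
SE_no-fpc = √(s²/n) = 0.20078138; SE_fpc = √((1−f)s²/n) = 0.17847865.
Ratio = √(1−f) = 0.88892034. Reduction = 100·(1 − 0.88892034) = 11.1080%.

11.1080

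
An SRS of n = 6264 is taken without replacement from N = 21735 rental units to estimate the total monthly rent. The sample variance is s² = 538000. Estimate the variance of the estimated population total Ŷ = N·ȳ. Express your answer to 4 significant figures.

Var(Ŷ) = N²·Var(ȳ) = N²·(1 − n/N)·s²/n.
f = 6264/21735 = 0.28819876; Var(ȳ) = 0.71180124·538000/6264 = 61.134909.
Var(Ŷ) = 21735² · 61.134909 = 2.8880756 × 10^10.

2.888 × 10^10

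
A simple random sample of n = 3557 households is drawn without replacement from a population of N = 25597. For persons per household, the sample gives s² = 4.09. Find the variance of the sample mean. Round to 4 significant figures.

Under SRS without replacement, Var(ȳ) = (1 − f)·s²/n with f = n/N = 3557/25597 = 0.13896160.
Var(ȳ) = (1 − 0.13896160)·4.09/3557 = 0.86103840·0.0011498454 = 9.9006103 × 10^-4.

9.901 × 10^-4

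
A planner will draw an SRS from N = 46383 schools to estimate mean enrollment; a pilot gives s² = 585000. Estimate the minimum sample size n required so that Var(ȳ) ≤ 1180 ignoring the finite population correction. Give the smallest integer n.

Without fpc, n₀ = s²/D = 585000/1180 = 495.7627.
Rounding up, n = 496.

496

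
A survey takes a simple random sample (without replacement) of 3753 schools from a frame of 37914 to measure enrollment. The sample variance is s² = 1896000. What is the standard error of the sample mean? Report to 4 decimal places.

21.3351

Under SRS without replacement, Var(ȳ) = (1 − f)·s²/n with f = n/N = 3753/37914 = 0.09898718.
Var(ȳ) = (1 − 0.09898718)·1896000/3753 = 0.90101282·505.19584 = 455.18793.
SE(ȳ) = √(455.18793) = 21.3351.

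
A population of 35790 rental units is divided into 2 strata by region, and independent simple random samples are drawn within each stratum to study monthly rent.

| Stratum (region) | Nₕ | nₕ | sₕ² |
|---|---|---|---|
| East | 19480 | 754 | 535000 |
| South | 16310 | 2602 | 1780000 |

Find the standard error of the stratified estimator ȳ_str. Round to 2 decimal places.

Var(ȳ_str) = Σₕ Wₕ²(1 − fₕ)sₕ²/nₕ with Wₕ = Nₕ/N, N = 35790.
East: Wₕ = 0.54428611; term = 0.54428611²·(1 − 0.03870637)·535000/754 = 202.06589.
South: Wₕ = 0.45571389; term = 0.45571389²·(1 − 0.15953403)·1780000/2602 = 119.40359.
Sum = 321.46948.
SE = √(321.46948) = 17.93.

17.93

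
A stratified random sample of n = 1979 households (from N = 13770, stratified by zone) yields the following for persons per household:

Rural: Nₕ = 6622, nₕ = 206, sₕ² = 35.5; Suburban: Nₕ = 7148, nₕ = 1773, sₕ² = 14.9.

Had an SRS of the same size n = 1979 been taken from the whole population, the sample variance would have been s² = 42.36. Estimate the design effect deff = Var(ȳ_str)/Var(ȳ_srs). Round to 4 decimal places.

2.1997

Var(ȳ_str) = Σ Wₕ²(1−fₕ)sₕ²/nₕ with Wₕ = Nₕ/13770:
  Rural: (6622/13770)²·(1−206/6622)·35.5/206 = 0.038614177
  Suburban: (7148/13770)²·(1−1773/7148)·14.9/1773 = 0.0017028354
  → Var(ȳ_str) = 0.040317012.
Var(ȳ_srs) = (1 − 1979/13770)·42.36/1979 = 0.018328497.
deff = 0.040317012 / 0.018328497 = 2.1997.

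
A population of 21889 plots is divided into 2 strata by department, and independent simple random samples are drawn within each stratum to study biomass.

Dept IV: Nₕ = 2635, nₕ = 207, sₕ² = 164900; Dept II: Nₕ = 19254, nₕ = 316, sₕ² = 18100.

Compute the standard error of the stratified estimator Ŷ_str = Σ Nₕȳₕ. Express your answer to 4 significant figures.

Var(Ŷ_str) = Σₕ Nₕ²(1 − fₕ)sₕ²/nₕ.
Dept IV: 2635²·(1 − 207/2635)·164900/207 = 5.096589 × 10^9.
Dept II: 19254²·(1 − 316/19254)·18100/316 = 2.0885582 × 10^10.
Sum = 2.5982171 × 10^10.
SE = √(2.5982171 × 10^10) = 161200.

161200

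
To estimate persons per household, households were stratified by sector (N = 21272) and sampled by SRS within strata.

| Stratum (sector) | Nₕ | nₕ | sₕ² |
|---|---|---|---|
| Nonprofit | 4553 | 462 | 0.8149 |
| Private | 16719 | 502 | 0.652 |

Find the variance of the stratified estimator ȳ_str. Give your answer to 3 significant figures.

Var(ȳ_str) = Σₕ Wₕ²(1 − fₕ)sₕ²/nₕ with Wₕ = Nₕ/N, N = 21272.
Nonprofit: Wₕ = 0.21403723; term = 0.21403723²·(1 − 0.10147156)·0.8149/462 = 7.2606052 × 10^-5.
Private: Wₕ = 0.78596277; term = 0.78596277²·(1 − 0.03002572)·0.652/502 = 7.7823014 × 10^-4.
Sum = 8.5083619 × 10^-4.

8.51 × 10^-4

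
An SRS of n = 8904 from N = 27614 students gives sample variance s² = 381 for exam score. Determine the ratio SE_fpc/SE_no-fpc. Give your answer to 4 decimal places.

f = n/N = 8904/27614 = 0.32244514.
SE_no-fpc = √(s²/n) = 0.20685685; SE_fpc = √((1−f)s²/n) = 0.17027157.
Ratio = √(1−f) = 0.82313721.

0.8231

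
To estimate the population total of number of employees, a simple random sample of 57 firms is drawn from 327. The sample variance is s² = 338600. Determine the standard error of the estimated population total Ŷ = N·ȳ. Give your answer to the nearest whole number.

22901

Var(Ŷ) = N²·Var(ȳ) = N²·(1 − n/N)·s²/n.
f = 57/327 = 0.17431193; Var(ȳ) = 0.82568807·338600/57 = 4904.8769.
Var(Ŷ) = 327² · 4904.8769 = 5.2447358 × 10^8.
SE(Ŷ) = √(5.2447358 × 10^8) = 22901.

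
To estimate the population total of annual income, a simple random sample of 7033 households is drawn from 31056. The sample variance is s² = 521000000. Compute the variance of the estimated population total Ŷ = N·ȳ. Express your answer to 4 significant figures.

Var(Ŷ) = N²·Var(ȳ) = N²·(1 − n/N)·s²/n.
f = 7033/31056 = 0.22646188; Var(ȳ) = 0.77353812·521000000/7033 = 57303.194.
Var(Ŷ) = 31056² · 57303.194 = 5.5267506 × 10^13.

5.527 × 10^13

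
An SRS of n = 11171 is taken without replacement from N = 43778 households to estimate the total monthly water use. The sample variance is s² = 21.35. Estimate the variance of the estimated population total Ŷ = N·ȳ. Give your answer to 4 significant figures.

2.728 × 10^6

Var(Ŷ) = N²·Var(ȳ) = N²·(1 − n/N)·s²/n.
f = 11171/43778 = 0.25517383; Var(ȳ) = 0.74482617·21.35/11171 = 0.0014235108.
Var(Ŷ) = 43778² · 0.0014235108 = 2.7281774 × 10^6.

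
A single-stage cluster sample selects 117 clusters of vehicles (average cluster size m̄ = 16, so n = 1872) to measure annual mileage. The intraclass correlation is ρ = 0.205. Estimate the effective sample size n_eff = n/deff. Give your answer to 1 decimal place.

deff = 1 + (16 − 1)·0.205 = 1 + 3.075 = 4.075.
n_eff = 1872 / 4.075 = 459.4.

459.4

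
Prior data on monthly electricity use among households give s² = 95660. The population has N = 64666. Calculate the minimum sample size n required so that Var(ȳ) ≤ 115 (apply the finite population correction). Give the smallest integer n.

Without fpc, n₀ = s²/D = 95660/115 = 831.8261.
With fpc, (1 − n/N)·s²/n ≤ D requires n ≥ n₀/(1 + n₀/N) = 831.8261/(1 + 831.8261/64666) = 821.2619.
Rounding up, n = 822.

822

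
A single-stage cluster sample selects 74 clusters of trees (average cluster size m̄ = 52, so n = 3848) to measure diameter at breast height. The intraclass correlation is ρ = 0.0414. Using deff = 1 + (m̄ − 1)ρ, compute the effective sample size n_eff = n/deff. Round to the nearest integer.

1237

deff = 1 + (52 − 1)·0.0414 = 1 + 2.1114 = 3.1114.
n_eff = 3848 / 3.1114 = 1237.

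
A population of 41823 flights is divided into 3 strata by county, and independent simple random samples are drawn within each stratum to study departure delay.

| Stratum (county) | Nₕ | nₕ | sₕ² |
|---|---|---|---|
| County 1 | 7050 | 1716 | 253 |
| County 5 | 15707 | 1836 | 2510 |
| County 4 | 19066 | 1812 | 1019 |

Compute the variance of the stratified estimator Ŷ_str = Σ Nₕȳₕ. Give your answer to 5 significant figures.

4.8839 × 10^8

Var(Ŷ_str) = Σₕ Nₕ²(1 − fₕ)sₕ²/nₕ.
County 1: 7050²·(1 − 1716/7050)·253/1716 = 5.5442827 × 10^6.
County 5: 15707²·(1 − 1836/15707)·2510/1836 = 2.9785306 × 10^8.
County 4: 19066²·(1 − 1812/19066)·1019/1812 = 1.8499729 × 10^8.
Sum = 4.8839463 × 10^8.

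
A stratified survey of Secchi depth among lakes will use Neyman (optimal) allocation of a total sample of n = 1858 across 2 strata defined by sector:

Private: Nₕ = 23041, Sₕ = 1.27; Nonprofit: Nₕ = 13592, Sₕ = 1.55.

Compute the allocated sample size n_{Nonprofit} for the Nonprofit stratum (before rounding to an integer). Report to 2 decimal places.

Neyman allocation: nₕ = n·NₕSₕ / Σⱼ NⱼSⱼ.
Σ NⱼSⱼ = 23041·1.27 + 13592·1.55 = 50329.67.
n_{Nonprofit} = 1858·13592·1.55 / 50329.67 = 777.74.

777.74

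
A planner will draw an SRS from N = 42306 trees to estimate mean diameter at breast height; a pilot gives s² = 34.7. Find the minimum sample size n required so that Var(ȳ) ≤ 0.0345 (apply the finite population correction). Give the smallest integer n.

983

Without fpc, n₀ = s²/D = 34.7/0.0345 = 1005.7971.
With fpc, (1 − n/N)·s²/n ≤ D requires n ≥ n₀/(1 + n₀/N) = 1005.7971/(1 + 1005.7971/42306) = 982.4402.
Rounding up, n = 983.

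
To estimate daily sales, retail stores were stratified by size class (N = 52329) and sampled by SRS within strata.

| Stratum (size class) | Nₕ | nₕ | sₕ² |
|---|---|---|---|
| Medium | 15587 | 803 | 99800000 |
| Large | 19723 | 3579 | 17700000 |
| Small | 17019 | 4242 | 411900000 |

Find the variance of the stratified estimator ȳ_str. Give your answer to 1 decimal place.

Var(ȳ_str) = Σₕ Wₕ²(1 − fₕ)sₕ²/nₕ with Wₕ = Nₕ/N, N = 52329.
Medium: Wₕ = 0.29786543; term = 0.29786543²·(1 − 0.05151729)·99800000/803 = 10458.866.
Large: Wₕ = 0.37690382; term = 0.37690382²·(1 − 0.18146327)·17700000/3579 = 575.0569.
Small: Wₕ = 0.32523075; term = 0.32523075²·(1 − 0.24925084)·411900000/4242 = 7710.7956.
Sum = 18744.719.

18744.7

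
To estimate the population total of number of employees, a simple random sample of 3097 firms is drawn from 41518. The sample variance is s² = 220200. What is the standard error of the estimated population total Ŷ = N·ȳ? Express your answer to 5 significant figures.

336780

Var(Ŷ) = N²·Var(ȳ) = N²·(1 − n/N)·s²/n.
f = 3097/41518 = 0.07459415; Var(ȳ) = 0.92540585·220200/3097 = 65.797342.
Var(Ŷ) = 41518² · 65.797342 = 1.1341779 × 10^11.
SE(Ŷ) = √(1.1341779 × 10^11) = 336780.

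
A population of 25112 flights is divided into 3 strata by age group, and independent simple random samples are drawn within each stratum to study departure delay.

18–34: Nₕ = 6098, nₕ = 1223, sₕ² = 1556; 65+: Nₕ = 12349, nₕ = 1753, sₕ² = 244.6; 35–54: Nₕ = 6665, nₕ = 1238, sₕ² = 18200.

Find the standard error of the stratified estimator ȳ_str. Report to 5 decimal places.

0.96549

Var(ȳ_str) = Σₕ Wₕ²(1 − fₕ)sₕ²/nₕ with Wₕ = Nₕ/N, N = 25112.
18–34: Wₕ = 0.24283211; term = 0.24283211²·(1 − 0.20055756)·1556/1223 = 0.059976701.
65+: Wₕ = 0.49175693; term = 0.49175693²·(1 − 0.14195481)·244.6/1753 = 0.028952473.
35–54: Wₕ = 0.26541096; term = 0.26541096²·(1 − 0.18574644)·18200/1238 = 0.84323401.
Sum = 0.93216318.
SE = √(0.93216318) = 0.96549.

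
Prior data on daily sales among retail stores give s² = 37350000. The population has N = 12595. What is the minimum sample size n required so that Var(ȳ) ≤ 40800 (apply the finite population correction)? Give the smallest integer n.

Without fpc, n₀ = s²/D = 37350000/40800 = 915.4412.
With fpc, (1 − n/N)·s²/n ≤ D requires n ≥ n₀/(1 + n₀/N) = 915.4412/(1 + 915.4412/12595) = 853.4127.
Rounding up, n = 854.

854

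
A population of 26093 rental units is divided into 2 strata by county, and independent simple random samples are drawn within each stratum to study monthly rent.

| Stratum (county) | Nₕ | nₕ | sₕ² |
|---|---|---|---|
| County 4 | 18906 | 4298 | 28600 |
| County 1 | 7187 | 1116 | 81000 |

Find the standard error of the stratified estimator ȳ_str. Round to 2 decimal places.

Var(ȳ_str) = Σₕ Wₕ²(1 − fₕ)sₕ²/nₕ with Wₕ = Nₕ/N, N = 26093.
County 4: Wₕ = 0.72456214; term = 0.72456214²·(1 − 0.22733524)·28600/4298 = 2.6992431.
County 1: Wₕ = 0.27543786; term = 0.27543786²·(1 − 0.15528037)·81000/1116 = 4.6513677.
Sum = 7.3506108.
SE = √(7.3506108) = 2.71.

2.71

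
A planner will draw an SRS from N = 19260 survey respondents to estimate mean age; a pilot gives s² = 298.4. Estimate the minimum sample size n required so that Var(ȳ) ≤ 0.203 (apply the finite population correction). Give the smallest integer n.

1366

Without fpc, n₀ = s²/D = 298.4/0.203 = 1469.9507.
With fpc, (1 − n/N)·s²/n ≤ D requires n ≥ n₀/(1 + n₀/N) = 1469.9507/(1 + 1469.9507/19260) = 1365.7172.
Rounding up, n = 1366.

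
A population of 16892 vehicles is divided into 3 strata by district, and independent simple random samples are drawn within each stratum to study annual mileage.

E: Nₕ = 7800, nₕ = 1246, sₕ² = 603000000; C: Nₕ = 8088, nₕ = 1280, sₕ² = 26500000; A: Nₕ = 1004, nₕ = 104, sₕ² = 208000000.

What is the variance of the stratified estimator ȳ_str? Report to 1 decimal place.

97032.5

Var(ȳ_str) = Σₕ Wₕ²(1 − fₕ)sₕ²/nₕ with Wₕ = Nₕ/N, N = 16892.
E: Wₕ = 0.46175704; term = 0.46175704²·(1 − 0.15974359)·603000000/1246 = 86703.806.
C: Wₕ = 0.47880654; term = 0.47880654²·(1 − 0.15825915)·26500000/1280 = 3995.1625.
A: Wₕ = 0.05943642; term = 0.05943642²·(1 − 0.10358566)·208000000/104 = 6333.5043.
Sum = 97032.473.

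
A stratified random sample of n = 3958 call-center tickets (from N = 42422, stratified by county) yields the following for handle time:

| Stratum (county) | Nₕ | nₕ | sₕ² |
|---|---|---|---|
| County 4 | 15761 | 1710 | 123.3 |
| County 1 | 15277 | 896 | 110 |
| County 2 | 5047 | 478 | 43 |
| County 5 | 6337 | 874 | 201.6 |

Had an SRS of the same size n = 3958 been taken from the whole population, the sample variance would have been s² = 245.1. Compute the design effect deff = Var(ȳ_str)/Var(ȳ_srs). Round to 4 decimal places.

Var(ȳ_str) = Σ Wₕ²(1−fₕ)sₕ²/nₕ with Wₕ = Nₕ/42422:
  County 4: (15761/42422)²·(1−1710/15761)·123.3/1710 = 0.0088731064
  County 1: (15277/42422)²·(1−896/15277)·110/896 = 0.014987513
  County 2: (5047/42422)²·(1−478/5047)·43/478 = 0.0011526906
  County 5: (6337/42422)²·(1−874/6337)·201.6/874 = 0.0044372278
  → Var(ȳ_str) = 0.029450538.
Var(ȳ_srs) = (1 − 3958/42422)·245.1/3958 = 0.056147552.
deff = 0.029450538 / 0.056147552 = 0.5245.

0.5245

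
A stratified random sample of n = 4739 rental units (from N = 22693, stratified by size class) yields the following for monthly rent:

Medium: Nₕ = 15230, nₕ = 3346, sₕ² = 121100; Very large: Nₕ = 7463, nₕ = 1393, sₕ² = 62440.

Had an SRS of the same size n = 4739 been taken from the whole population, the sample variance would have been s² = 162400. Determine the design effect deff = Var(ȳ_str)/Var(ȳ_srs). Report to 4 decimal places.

0.6146

Var(ȳ_str) = Σ Wₕ²(1−fₕ)sₕ²/nₕ with Wₕ = Nₕ/22693:
  Medium: (15230/22693)²·(1−3346/15230)·121100/3346 = 12.720287
  Very large: (7463/22693)²·(1−1393/7463)·62440/1393 = 3.94303
  → Var(ȳ_str) = 16.663317.
Var(ȳ_srs) = (1 − 4739/22693)·162400/4739 = 27.112441.
deff = 16.663317 / 27.112441 = 0.6146.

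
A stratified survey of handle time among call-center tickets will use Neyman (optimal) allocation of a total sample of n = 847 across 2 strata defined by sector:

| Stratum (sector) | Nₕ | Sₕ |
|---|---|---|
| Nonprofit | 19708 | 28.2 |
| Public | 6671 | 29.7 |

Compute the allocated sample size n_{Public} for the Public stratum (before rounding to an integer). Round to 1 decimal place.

222.6

Neyman allocation: nₕ = n·NₕSₕ / Σⱼ NⱼSⱼ.
Σ NⱼSⱼ = 19708·28.2 + 6671·29.7 = 753894.3.
n_{Public} = 847·6671·29.7 / 753894.3 = 222.6.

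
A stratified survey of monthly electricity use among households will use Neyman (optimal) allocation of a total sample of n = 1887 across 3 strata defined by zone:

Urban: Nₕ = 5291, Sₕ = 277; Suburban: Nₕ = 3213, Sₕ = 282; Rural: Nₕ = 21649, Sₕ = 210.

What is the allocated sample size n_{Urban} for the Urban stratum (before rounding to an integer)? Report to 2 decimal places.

399.77

Neyman allocation: nₕ = n·NₕSₕ / Σⱼ NⱼSⱼ.
Σ NⱼSⱼ = 5291·277 + 3213·282 + 21649·210 = 6.917963 × 10^6.
n_{Urban} = 1887·5291·277 / (6.917963 × 10^6) = 399.77.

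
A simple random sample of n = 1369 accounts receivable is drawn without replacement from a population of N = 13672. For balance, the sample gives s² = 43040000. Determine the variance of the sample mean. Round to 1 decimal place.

28291.0

Under SRS without replacement, Var(ȳ) = (1 − f)·s²/n with f = n/N = 1369/13672 = 0.10013166.
Var(ȳ) = (1 − 0.10013166)·43040000/1369 = 0.89986834·31439.007 = 28290.967.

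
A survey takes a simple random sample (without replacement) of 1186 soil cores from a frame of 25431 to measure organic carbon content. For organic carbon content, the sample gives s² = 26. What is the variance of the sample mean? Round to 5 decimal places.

0.02090

Under SRS without replacement, Var(ȳ) = (1 − f)·s²/n with f = n/N = 1186/25431 = 0.04663600.
Var(ȳ) = (1 − 0.04663600)·26/1186 = 0.95336400·0.021922428 = 0.020900054.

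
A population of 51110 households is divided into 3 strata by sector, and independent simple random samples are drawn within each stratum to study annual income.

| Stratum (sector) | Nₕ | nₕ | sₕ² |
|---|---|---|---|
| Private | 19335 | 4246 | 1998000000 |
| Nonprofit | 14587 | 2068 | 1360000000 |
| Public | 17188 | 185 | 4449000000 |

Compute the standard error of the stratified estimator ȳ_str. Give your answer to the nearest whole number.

1670

Var(ȳ_str) = Σₕ Wₕ²(1 − fₕ)sₕ²/nₕ with Wₕ = Nₕ/N, N = 51110.
Private: Wₕ = 0.37830170; term = 0.37830170²·(1 − 0.21960176)·1998000000/4246 = 52554.313.
Nonprofit: Wₕ = 0.28540403; term = 0.28540403²·(1 − 0.14177007)·1360000000/2068 = 45973.994.
Public: Wₕ = 0.33629427; term = 0.33629427²·(1 − 0.01076332)·4449000000/185 = 2.6904803 × 10^6.
Sum = 2.7890086 × 10^6.
SE = √(2.7890086 × 10^6) = 1670.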